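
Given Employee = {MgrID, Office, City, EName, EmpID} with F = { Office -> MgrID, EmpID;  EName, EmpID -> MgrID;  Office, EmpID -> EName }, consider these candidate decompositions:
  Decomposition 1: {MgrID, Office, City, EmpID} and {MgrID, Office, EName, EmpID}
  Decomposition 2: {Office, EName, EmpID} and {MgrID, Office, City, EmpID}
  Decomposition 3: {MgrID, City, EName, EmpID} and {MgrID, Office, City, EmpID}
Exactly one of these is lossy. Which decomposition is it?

Decomposition 3

Decomposition 1: common = {MgrID, Office, EmpID}, closure = {MgrID, Office, EName, EmpID} → lossless.
Decomposition 2: common = {Office, EmpID}, closure = {MgrID, Office, EName, EmpID} → lossless.
Decomposition 3: common = {MgrID, City, EmpID}, closure = {MgrID, City, EmpID} → lossy.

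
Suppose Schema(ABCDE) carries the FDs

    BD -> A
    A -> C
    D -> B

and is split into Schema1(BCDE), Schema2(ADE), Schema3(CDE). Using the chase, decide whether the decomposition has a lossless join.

Chase test. Columns are ABCDE; row i has aⱼ where attribute j ∈ Schemai, else bᵢⱼ.
Initial tableau (one row per fragment):
  row 1: b11 a2 a3 a4 a5
  row 2: a1 b22 b23 a4 a5
  row 3: b31 b32 a3 a4 a5
Rows 1 and 2 agree on D; apply D→B and equate their B entries.
Rows 1 and 3 agree on D; apply D→B and equate their B entries.
Rows 1 and 2 agree on BD; apply BD→A and equate their A entries.
Rows 1 and 3 agree on BD; apply BD→A and equate their A entries.
Rows 1 and 2 agree on A; apply A→C and equate their C entries.
Row 1 is now all distinguished symbols — the join is lossless.

Yes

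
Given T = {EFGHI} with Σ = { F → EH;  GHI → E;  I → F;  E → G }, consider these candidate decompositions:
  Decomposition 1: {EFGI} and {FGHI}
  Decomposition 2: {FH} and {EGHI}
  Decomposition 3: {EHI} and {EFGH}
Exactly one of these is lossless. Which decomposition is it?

Decomposition 1

Decomposition 1: common = {FGI}, closure = {EFGHI} → lossless.
Decomposition 2: common = {H}, closure = {H} → lossy.
Decomposition 3: common = {EH}, closure = {EGH} → lossy.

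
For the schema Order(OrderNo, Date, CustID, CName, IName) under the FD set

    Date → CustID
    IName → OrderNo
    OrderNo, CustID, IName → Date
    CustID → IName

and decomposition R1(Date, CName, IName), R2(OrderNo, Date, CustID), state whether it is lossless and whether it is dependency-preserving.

lossless but not dependency-preserving

Lossless test: (Date)⁺ = {OrderNo, Date, CustID, IName}, which contains all of one fragment — lossless.
Dependency preservation: the restricted closure of {IName} across the fragments never reaches {OrderNo}, so IName → OrderNo cannot be enforced without a join — not preserved.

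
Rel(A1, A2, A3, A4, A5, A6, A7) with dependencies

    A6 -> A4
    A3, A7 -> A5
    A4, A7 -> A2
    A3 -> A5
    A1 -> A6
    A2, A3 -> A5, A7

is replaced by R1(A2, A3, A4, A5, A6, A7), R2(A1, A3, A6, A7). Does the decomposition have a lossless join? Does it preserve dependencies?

lossless and dependency-preserving

Lossless test: (A3, A6, A7)⁺ = {A2, A3, A4, A5, A6, A7}, which contains all of one fragment — lossless.
Dependency preservation: every FD's attributes lie within a single fragment, so each can be enforced locally — preserved.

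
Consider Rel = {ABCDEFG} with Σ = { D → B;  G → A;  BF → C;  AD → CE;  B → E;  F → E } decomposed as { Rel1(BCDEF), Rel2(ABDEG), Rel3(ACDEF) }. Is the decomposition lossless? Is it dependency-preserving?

lossy but dependency-preserving

Lossless test (chase): Rows 1 and 3 agree on D; apply D→B and equate their B entries. Rows 2 and 3 agree on AD; apply AD→CE and equate their CE entries. No row becomes fully distinguished — the join is lossy.
Dependency preservation: every FD's attributes lie within a single fragment, so each can be enforced locally — preserved.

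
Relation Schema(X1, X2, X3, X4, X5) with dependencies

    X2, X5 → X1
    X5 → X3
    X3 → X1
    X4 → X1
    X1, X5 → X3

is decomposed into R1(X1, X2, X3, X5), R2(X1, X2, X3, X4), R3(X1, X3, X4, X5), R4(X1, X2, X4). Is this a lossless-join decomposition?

No

Chase test. Columns are X1, X2, X3, X4, X5; row i has aⱼ where attribute j ∈ Ri, else bᵢⱼ.
Initial tableau (one row per fragment):
  row 1: a1 a2 a3 b14 a5
  row 2: a1 a2 a3 a4 b25
  row 3: a1 b32 a3 a4 a5
  row 4: a1 a2 b43 a4 b45
No row becomes fully distinguished — the join is lossy.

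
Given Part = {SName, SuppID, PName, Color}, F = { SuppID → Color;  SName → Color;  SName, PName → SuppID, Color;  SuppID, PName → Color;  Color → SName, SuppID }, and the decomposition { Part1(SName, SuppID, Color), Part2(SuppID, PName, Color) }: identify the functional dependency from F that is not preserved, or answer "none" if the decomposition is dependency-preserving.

SuppID → Color lies within Part1.
SName → Color lies within Part1.
SName, PName → SuppID, Color: restricted closure across fragments reaches SuppID, Color.
SuppID, PName → Color lies within Part2.
Color → SName, SuppID lies within Part1.
Every dependency is enforceable on the fragments, so the decomposition is dependency-preserving.

none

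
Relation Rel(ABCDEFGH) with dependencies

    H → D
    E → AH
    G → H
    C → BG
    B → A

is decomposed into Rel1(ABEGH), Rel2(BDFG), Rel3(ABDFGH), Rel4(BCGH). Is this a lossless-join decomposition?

Chase test. Columns are ABCDEFGH; row i has aⱼ where attribute j ∈ Reli, else bᵢⱼ.
Initial tableau (one row per fragment):
  row 1: a1 a2 b13 b14 a5 b16 a7 a8
  row 2: b21 a2 b23 a4 b25 a6 a7 b28
  row 3: a1 a2 b33 a4 b35 a6 a7 a8
  row 4: b41 a2 a3 b44 b45 b46 a7 a8
Rows 1 and 3 agree on H; apply H→D and equate their D entries.
Rows 1 and 4 agree on H; apply H→D and equate their D entries.
Rows 1 and 2 agree on G; apply G→H and equate their H entries.
Rows 1 and 2 agree on B; apply B→A and equate their A entries.
Rows 1 and 4 agree on B; apply B→A and equate their A entries.
No row becomes fully distinguished — the join is lossy.

No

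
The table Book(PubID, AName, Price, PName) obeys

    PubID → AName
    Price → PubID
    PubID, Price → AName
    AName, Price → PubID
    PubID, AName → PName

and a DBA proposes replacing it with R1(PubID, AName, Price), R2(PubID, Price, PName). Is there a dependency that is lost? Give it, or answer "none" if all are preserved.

none

PubID → AName lies within R1.
Price → PubID lies within R1.
PubID, Price → AName lies within R1.
AName, Price → PubID lies within R1.
PubID, AName → PName: restricted closure across fragments reaches PName.
Every dependency is enforceable on the fragments, so the decomposition is dependency-preserving.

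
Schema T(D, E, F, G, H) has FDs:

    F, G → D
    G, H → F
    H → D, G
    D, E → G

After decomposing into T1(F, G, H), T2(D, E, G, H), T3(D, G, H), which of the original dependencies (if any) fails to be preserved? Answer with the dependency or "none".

Check F, G → D: no single fragment contains all of {D, F, G}, and the restricted closure of {F, G} across the fragments never reaches {D}.
G, H → F is preserved.
H → D, G is preserved.
D, E → G is preserved.

F, G → D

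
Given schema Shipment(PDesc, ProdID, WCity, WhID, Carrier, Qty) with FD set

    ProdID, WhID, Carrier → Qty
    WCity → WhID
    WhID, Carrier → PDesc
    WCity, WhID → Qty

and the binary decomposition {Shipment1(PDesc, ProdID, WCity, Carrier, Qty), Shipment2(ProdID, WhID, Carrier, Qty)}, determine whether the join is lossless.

No

Common attributes: Shipment1 ∩ Shipment2 = {ProdID, Carrier, Qty}.
No dependency enlarges {ProdID, Carrier, Qty}, so (ProdID, Carrier, Qty)⁺ = {ProdID, Carrier, Qty}.
The closure contains neither all of Shipment1 = {PDesc, ProdID, WCity, Carrier, Qty} nor all of Shipment2 = {ProdID, WhID, Carrier, Qty}, so the common attributes are not a superkey of either fragment. The join is lossy.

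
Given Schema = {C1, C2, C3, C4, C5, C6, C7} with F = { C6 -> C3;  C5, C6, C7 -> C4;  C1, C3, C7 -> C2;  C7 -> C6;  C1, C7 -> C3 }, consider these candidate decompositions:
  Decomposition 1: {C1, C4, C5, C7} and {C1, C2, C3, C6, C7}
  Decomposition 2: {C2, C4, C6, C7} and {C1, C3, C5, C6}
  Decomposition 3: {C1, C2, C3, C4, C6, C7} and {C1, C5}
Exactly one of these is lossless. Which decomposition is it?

Decomposition 1

Decomposition 1: common = {C1, C7}, closure = {C1, C2, C3, C6, C7} → lossless.
Decomposition 2: common = {C6}, closure = {C3, C6} → lossy.
Decomposition 3: common = {C1}, closure = {C1} → lossy.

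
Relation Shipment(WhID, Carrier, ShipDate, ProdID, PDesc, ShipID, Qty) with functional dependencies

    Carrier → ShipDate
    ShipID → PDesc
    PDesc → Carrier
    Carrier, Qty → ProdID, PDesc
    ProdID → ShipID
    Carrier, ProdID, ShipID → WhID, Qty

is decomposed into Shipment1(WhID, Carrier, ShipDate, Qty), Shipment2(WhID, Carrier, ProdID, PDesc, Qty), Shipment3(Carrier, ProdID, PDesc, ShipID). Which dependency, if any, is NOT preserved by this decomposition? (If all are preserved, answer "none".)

none

Carrier → ShipDate lies within Shipment1.
ShipID → PDesc lies within Shipment3.
PDesc → Carrier lies within Shipment2.
Carrier, Qty → ProdID, PDesc lies within Shipment2.
ProdID → ShipID lies within Shipment3.
Carrier, ProdID, ShipID → WhID, Qty: restricted closure across fragments reaches WhID, Qty.
Every dependency is enforceable on the fragments, so the decomposition is dependency-preserving.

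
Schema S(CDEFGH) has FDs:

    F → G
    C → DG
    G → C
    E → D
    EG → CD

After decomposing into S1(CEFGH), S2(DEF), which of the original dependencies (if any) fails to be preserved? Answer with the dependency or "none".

Check C → DG: no single fragment contains all of {CDG}, and the restricted closure of {C} across the fragments never reaches {DG}.
F → G is preserved.
G → C is preserved.
E → D is preserved.
EG → CD is preserved.

C → DG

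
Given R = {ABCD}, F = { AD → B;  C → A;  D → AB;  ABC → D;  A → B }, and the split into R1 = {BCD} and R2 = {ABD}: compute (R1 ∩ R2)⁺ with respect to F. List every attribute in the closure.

R1 ∩ R2 = {BD}.
D → AB applies, adding A
Closure: {ABD}.

ABD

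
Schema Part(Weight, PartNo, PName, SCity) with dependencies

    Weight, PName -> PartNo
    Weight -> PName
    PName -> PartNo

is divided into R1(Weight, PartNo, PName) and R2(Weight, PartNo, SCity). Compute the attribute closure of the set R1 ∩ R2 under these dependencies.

Weight, PartNo, PName

R1 ∩ R2 = {Weight, PartNo}.
Weight → PName applies, adding PName
Closure: {Weight, PartNo, PName}.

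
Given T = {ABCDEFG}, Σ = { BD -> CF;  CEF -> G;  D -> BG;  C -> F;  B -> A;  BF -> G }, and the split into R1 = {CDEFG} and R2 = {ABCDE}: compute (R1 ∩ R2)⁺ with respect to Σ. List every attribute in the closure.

R1 ∩ R2 = {CDE}.
D → BG applies, adding BG
C → F applies, adding F
B → A applies, adding A
Closure: {ABCDEFG}.

ABCDEFG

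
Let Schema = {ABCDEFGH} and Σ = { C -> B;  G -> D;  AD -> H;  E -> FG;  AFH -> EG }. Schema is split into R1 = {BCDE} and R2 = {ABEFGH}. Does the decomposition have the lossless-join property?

Common attributes: R1 ∩ R2 = {BE}.
Closure of {BE}: E → FG applies, adding FG; G → D applies, adding D. So (BE)⁺ = {BDEFG}.
The closure contains neither all of R1 = {BCDE} nor all of R2 = {ABEFGH}, so the common attributes are not a superkey of either fragment. The join is lossy.

No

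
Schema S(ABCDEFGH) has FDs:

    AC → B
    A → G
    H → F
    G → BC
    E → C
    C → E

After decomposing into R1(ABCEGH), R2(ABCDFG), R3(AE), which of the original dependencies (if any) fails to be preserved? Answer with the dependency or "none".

Check H → F: no single fragment contains all of {FH}, and the restricted closure of {H} across the fragments never reaches {F}.
AC → B is preserved.
A → G is preserved.
G → BC is preserved.
E → C is preserved.
C → E is preserved.

H → F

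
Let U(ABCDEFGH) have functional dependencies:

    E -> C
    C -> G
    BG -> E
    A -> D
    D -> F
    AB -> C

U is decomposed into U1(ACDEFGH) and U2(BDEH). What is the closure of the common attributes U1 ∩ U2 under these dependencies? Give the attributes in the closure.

CDEFGH

U1 ∩ U2 = {DEH}.
E → C applies, adding C
C → G applies, adding G
D → F applies, adding F
Closure: {CDEFGH}.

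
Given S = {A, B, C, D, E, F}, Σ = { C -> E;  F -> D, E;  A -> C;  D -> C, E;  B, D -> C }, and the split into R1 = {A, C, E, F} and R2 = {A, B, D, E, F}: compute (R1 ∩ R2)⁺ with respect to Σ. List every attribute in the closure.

R1 ∩ R2 = {A, E, F}.
F → D, E applies, adding D
A → C applies, adding C
Closure: {A, C, D, E, F}.

A, C, D, E, F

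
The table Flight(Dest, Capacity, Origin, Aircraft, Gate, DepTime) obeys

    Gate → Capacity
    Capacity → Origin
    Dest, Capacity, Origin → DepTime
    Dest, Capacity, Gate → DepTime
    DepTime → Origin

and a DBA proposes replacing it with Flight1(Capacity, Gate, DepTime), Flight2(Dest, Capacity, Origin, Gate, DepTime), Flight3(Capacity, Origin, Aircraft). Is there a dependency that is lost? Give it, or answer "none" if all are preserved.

none

Gate → Capacity lies within Flight1.
Capacity → Origin lies within Flight2.
Dest, Capacity, Origin → DepTime lies within Flight2.
Dest, Capacity, Gate → DepTime lies within Flight2.
DepTime → Origin lies within Flight2.
Every dependency is enforceable on the fragments, so the decomposition is dependency-preserving.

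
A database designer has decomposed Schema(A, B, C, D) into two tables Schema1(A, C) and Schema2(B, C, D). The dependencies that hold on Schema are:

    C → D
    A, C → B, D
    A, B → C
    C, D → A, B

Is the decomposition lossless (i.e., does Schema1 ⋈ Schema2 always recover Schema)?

Yes

Common attributes: Schema1 ∩ Schema2 = {C}.
Closure of {C}: C → D applies, adding D; C, D → A, B applies, adding A, B. So (C)⁺ = {A, B, C, D}.
This closure contains every attribute of Schema1, so Schema1 ∩ Schema2 → Schema1. The join is lossless.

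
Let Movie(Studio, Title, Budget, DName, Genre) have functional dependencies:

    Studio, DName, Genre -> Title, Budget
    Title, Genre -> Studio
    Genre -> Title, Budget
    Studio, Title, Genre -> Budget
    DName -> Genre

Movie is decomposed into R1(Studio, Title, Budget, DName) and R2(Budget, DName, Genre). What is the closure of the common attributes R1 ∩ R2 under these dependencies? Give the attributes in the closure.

R1 ∩ R2 = {Budget, DName}.
DName → Genre applies, adding Genre
Genre → Title, Budget applies, adding Title
Title, Genre → Studio applies, adding Studio
Closure: {Studio, Title, Budget, DName, Genre}.

Studio, Title, Budget, DName, Genre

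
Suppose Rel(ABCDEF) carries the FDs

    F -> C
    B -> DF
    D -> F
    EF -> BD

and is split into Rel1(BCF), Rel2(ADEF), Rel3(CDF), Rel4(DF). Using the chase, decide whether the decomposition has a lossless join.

No

Chase test. Columns are ABCDEF; row i has aⱼ where attribute j ∈ Reli, else bᵢⱼ.
Initial tableau (one row per fragment):
  row 1: b11 a2 a3 b14 b15 a6
  row 2: a1 b22 b23 a4 a5 a6
  row 3: b31 b32 a3 a4 b35 a6
  row 4: b41 b42 b43 a4 b45 a6
Rows 1 and 2 agree on F; apply F→C and equate their C entries.
Rows 1 and 4 agree on F; apply F→C and equate their C entries.
No row becomes fully distinguished — the join is lossy.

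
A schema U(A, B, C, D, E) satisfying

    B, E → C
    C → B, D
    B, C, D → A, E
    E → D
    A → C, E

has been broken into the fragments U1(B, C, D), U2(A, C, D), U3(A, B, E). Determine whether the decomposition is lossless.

Yes

Chase test. Columns are A, B, C, D, E; row i has aⱼ where attribute j ∈ Ui, else bᵢⱼ.
Initial tableau (one row per fragment):
  row 1: b11 a2 a3 a4 b15
  row 2: a1 b22 a3 a4 b25
  row 3: a1 a2 b33 b34 a5
Rows 1 and 2 agree on C; apply C→B, D and equate their B, D entries.
Rows 1 and 2 agree on B, C, D; apply B, C, D→A, E and equate their A, E entries.
Rows 1 and 3 agree on A; apply A→C, E and equate their C, E entries.
Rows 1 and 3 agree on C; apply C→B, D and equate their B, D entries.
Row 1 is now all distinguished symbols — the join is lossless.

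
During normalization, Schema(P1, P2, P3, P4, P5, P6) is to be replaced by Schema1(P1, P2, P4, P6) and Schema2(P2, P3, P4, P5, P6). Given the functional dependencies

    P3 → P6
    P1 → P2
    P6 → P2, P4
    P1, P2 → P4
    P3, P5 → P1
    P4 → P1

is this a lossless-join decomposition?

Yes

Common attributes: Schema1 ∩ Schema2 = {P2, P4, P6}.
Closure of {P2, P4, P6}: P4 → P1 applies, adding P1. So (P2, P4, P6)⁺ = {P1, P2, P4, P6}.
This closure contains every attribute of Schema1, so Schema1 ∩ Schema2 → Schema1. The join is lossless.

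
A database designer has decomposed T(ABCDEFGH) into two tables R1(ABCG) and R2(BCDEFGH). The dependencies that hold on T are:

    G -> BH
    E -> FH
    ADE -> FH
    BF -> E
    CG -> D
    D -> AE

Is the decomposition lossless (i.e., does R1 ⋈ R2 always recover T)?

Common attributes: R1 ∩ R2 = {BCG}.
Closure of {BCG}: G → BH applies, adding H; CG → D applies, adding D; D → AE applies, adding AE; E → FH applies, adding F. So (BCG)⁺ = {ABCDEFGH}.
This closure contains every attribute of R1, so R1 ∩ R2 → R1. The join is lossless.

Yes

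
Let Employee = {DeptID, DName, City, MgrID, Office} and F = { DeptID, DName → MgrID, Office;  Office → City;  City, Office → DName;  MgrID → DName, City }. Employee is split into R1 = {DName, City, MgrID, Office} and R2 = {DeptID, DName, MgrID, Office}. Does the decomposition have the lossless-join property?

Yes

Common attributes: R1 ∩ R2 = {DName, MgrID, Office}.
Closure of {DName, MgrID, Office}: Office → City applies, adding City. So (DName, MgrID, Office)⁺ = {DName, City, MgrID, Office}.
This closure contains every attribute of R1, so R1 ∩ R2 → R1. The join is lossless.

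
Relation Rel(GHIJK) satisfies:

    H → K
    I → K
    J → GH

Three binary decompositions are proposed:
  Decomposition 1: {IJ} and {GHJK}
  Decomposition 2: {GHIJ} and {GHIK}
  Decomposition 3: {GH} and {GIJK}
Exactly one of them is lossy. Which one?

Decomposition 3

Decomposition 1: common = {J}, closure = {GHJK} → lossless.
Decomposition 2: common = {GHI}, closure = {GHIK} → lossless.
Decomposition 3: common = {G}, closure = {G} → lossy.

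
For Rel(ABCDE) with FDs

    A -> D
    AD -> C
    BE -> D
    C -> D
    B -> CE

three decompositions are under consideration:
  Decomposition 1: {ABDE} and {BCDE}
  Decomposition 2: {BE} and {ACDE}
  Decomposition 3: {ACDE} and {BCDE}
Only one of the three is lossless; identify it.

Decomposition 1: common = {BDE}, closure = {BCDE} → lossless.
Decomposition 2: common = {E}, closure = {E} → lossy.
Decomposition 3: common = {CDE}, closure = {CDE} → lossy.

Decomposition 1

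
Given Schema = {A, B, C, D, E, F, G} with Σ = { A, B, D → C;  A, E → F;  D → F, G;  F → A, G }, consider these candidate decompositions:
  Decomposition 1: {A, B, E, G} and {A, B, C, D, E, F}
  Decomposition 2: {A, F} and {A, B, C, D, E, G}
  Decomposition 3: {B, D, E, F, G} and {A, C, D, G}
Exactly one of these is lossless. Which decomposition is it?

Decomposition 1: common = {A, B, E}, closure = {A, B, E, F, G} → lossless.
Decomposition 2: common = {A}, closure = {A} → lossy.
Decomposition 3: common = {D, G}, closure = {A, D, F, G} → lossy.

Decomposition 1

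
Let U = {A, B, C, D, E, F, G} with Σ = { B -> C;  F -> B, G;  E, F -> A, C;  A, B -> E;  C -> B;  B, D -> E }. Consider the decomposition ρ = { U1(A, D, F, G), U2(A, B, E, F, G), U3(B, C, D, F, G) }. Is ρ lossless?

Yes

Chase test. Columns are A, B, C, D, E, F, G; row i has aⱼ where attribute j ∈ Ui, else bᵢⱼ.
Initial tableau (one row per fragment):
  row 1: a1 b12 b13 a4 b15 a6 a7
  row 2: a1 a2 b23 b24 a5 a6 a7
  row 3: b31 a2 a3 a4 b35 a6 a7
Rows 2 and 3 agree on B; apply B→C and equate their C entries.
Rows 1 and 2 agree on F; apply F→B, G and equate their B, G entries.
Rows 1 and 2 agree on A, B; apply A, B→E and equate their E entries.
Rows 1 and 3 agree on B, D; apply B, D→E and equate their E entries.
Rows 1 and 2 agree on B; apply B→C and equate their C entries.
Rows 1 and 3 agree on E, F; apply E, F→A, C and equate their A, C entries.
Row 1 is now all distinguished symbols — the join is lossless.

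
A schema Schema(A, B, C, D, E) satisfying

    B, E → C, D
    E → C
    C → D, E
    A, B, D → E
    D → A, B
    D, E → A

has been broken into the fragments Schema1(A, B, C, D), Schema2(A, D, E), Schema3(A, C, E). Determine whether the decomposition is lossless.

Chase test. Columns are A, B, C, D, E; row i has aⱼ where attribute j ∈ Schemai, else bᵢⱼ.
Initial tableau (one row per fragment):
  row 1: a1 a2 a3 a4 b15
  row 2: a1 b22 b23 a4 a5
  row 3: a1 b32 a3 b34 a5
Rows 2 and 3 agree on E; apply E→C and equate their C entries.
Rows 1 and 2 agree on C; apply C→D, E and equate their D, E entries.
Rows 1 and 3 agree on C; apply C→D, E and equate their D, E entries.
Rows 1 and 2 agree on D; apply D→A, B and equate their A, B entries.
Rows 1 and 3 agree on D; apply D→A, B and equate their A, B entries.
Row 1 is now all distinguished symbols — the join is lossless.

Yes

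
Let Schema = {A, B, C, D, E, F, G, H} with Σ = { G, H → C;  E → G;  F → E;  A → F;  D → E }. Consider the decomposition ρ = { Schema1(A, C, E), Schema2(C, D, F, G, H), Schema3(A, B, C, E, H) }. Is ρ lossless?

No

Chase test. Columns are A, B, C, D, E, F, G, H; row i has aⱼ where attribute j ∈ Schemai, else bᵢⱼ.
Initial tableau (one row per fragment):
  row 1: a1 b12 a3 b14 a5 b16 b17 b18
  row 2: b21 b22 a3 a4 b25 a6 a7 a8
  row 3: a1 a2 a3 b34 a5 b36 b37 a8
Rows 1 and 3 agree on E; apply E→G and equate their G entries.
Rows 1 and 3 agree on A; apply A→F and equate their F entries.
No row becomes fully distinguished — the join is lossy.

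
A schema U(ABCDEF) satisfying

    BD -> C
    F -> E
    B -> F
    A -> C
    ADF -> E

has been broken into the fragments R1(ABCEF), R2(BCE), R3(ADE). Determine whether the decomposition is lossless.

Chase test. Columns are ABCDEF; row i has aⱼ where attribute j ∈ Ri, else bᵢⱼ.
Initial tableau (one row per fragment):
  row 1: a1 a2 a3 b14 a5 a6
  row 2: b21 a2 a3 b24 a5 b26
  row 3: a1 b32 b33 a4 a5 b36
Rows 1 and 2 agree on B; apply B→F and equate their F entries.
Rows 1 and 3 agree on A; apply A→C and equate their C entries.
No row becomes fully distinguished — the join is lossy.

No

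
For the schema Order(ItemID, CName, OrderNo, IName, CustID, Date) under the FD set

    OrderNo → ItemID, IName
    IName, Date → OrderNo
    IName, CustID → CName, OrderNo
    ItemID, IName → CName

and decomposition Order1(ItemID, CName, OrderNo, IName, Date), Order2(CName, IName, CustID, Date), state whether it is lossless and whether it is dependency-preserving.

lossless but not dependency-preserving

Lossless test: (CName, IName, Date)⁺ = {ItemID, CName, OrderNo, IName, Date}, which contains all of one fragment — lossless.
Dependency preservation: the restricted closure of {IName, CustID} across the fragments never reaches {CName, OrderNo}, so IName, CustID → CName, OrderNo cannot be enforced without a join — not preserved.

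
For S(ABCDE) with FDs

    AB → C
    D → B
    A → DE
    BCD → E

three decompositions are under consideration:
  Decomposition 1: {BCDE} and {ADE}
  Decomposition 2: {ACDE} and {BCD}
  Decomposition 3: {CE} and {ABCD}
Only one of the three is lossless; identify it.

Decomposition 2

Decomposition 1: common = {DE}, closure = {BDE} → lossy.
Decomposition 2: common = {CD}, closure = {BCDE} → lossless.
Decomposition 3: common = {C}, closure = {C} → lossy.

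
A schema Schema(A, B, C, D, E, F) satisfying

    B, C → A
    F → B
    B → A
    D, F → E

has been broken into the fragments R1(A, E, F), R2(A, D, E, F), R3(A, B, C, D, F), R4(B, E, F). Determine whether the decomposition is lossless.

Chase test. Columns are A, B, C, D, E, F; row i has aⱼ where attribute j ∈ Ri, else bᵢⱼ.
Initial tableau (one row per fragment):
  row 1: a1 b12 b13 b14 a5 a6
  row 2: a1 b22 b23 a4 a5 a6
  row 3: a1 a2 a3 a4 b35 a6
  row 4: b41 a2 b43 b44 a5 a6
Rows 1 and 2 agree on F; apply F→B and equate their B entries.
Rows 1 and 3 agree on F; apply F→B and equate their B entries.
Rows 1 and 4 agree on B; apply B→A and equate their A entries.
Rows 2 and 3 agree on D, F; apply D, F→E and equate their E entries.
Row 3 is now all distinguished symbols — the join is lossless.

Yes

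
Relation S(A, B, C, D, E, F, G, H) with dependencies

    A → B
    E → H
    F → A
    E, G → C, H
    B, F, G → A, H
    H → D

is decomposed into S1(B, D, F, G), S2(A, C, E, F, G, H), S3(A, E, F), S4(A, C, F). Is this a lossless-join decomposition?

Yes

Chase test. Columns are A, B, C, D, E, F, G, H; row i has aⱼ where attribute j ∈ Si, else bᵢⱼ.
Initial tableau (one row per fragment):
  row 1: b11 a2 b13 a4 b15 a6 a7 b18
  row 2: a1 b22 a3 b24 a5 a6 a7 a8
  row 3: a1 b32 b33 b34 a5 a6 b37 b38
  row 4: a1 b42 a3 b44 b45 a6 b47 b48
Rows 2 and 3 agree on A; apply A→B and equate their B entries.
Rows 2 and 4 agree on A; apply A→B and equate their B entries.
Rows 2 and 3 agree on E; apply E→H and equate their H entries.
Rows 1 and 2 agree on F; apply F→A and equate their A entries.
Rows 2 and 3 agree on H; apply H→D and equate their D entries.
Rows 1 and 2 agree on A; apply A→B and equate their B entries.
Rows 1 and 2 agree on B, F, G; apply B, F, G→A, H and equate their A, H entries.
Rows 1 and 2 agree on H; apply H→D and equate their D entries.
Row 2 is now all distinguished symbols — the join is lossless.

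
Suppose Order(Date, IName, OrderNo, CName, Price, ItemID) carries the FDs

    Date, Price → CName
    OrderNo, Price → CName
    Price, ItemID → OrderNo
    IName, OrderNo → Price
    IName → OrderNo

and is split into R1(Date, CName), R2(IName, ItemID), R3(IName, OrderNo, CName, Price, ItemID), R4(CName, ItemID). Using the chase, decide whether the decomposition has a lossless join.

No

Chase test. Columns are Date, IName, OrderNo, CName, Price, ItemID; row i has aⱼ where attribute j ∈ Ri, else bᵢⱼ.
Initial tableau (one row per fragment):
  row 1: a1 b12 b13 a4 b15 b16
  row 2: b21 a2 b23 b24 b25 a6
  row 3: b31 a2 a3 a4 a5 a6
  row 4: b41 b42 b43 a4 b45 a6
Rows 2 and 3 agree on IName; apply IName→OrderNo and equate their OrderNo entries.
Rows 2 and 3 agree on IName, OrderNo; apply IName, OrderNo→Price and equate their Price entries.
Rows 2 and 3 agree on OrderNo, Price; apply OrderNo, Price→CName and equate their CName entries.
No row becomes fully distinguished — the join is lossy.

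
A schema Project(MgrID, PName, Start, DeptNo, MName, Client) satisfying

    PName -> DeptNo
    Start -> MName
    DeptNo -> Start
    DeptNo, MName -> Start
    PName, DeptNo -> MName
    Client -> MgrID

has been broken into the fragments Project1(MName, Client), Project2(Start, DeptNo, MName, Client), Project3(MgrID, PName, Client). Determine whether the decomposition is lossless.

Chase test. Columns are MgrID, PName, Start, DeptNo, MName, Client; row i has aⱼ where attribute j ∈ Projecti, else bᵢⱼ.
Initial tableau (one row per fragment):
  row 1: b11 b12 b13 b14 a5 a6
  row 2: b21 b22 a3 a4 a5 a6
  row 3: a1 a2 b33 b34 b35 a6
Rows 1 and 2 agree on Client; apply Client→MgrID and equate their MgrID entries.
Rows 1 and 3 agree on Client; apply Client→MgrID and equate their MgrID entries.
No row becomes fully distinguished — the join is lossy.

No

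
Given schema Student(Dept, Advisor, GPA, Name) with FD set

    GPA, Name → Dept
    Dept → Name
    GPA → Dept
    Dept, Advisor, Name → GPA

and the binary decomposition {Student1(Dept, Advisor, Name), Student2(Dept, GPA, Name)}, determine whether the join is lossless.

No

Common attributes: Student1 ∩ Student2 = {Dept, Name}.
No dependency enlarges {Dept, Name}, so (Dept, Name)⁺ = {Dept, Name}.
The closure contains neither all of Student1 = {Dept, Advisor, Name} nor all of Student2 = {Dept, GPA, Name}, so the common attributes are not a superkey of either fragment. The join is lossy.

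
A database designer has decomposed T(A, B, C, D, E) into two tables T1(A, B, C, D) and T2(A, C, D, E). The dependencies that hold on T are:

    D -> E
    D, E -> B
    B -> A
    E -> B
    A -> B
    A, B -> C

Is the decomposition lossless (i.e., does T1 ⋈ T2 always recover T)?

Yes

Common attributes: T1 ∩ T2 = {A, C, D}.
Closure of {A, C, D}: D → E applies, adding E; D, E → B applies, adding B. So (A, C, D)⁺ = {A, B, C, D, E}.
This closure contains every attribute of T1, so T1 ∩ T2 → T1. The join is lossless.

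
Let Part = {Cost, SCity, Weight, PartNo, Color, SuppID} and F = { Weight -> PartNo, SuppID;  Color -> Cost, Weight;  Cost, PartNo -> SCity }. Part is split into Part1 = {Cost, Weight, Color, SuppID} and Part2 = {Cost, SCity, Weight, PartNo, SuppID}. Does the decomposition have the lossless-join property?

Common attributes: Part1 ∩ Part2 = {Cost, Weight, SuppID}.
Closure of {Cost, Weight, SuppID}: Weight → PartNo, SuppID applies, adding PartNo; Cost, PartNo → SCity applies, adding SCity. So (Cost, Weight, SuppID)⁺ = {Cost, SCity, Weight, PartNo, SuppID}.
This closure contains every attribute of Part2, so Part1 ∩ Part2 → Part2. The join is lossless.

Yes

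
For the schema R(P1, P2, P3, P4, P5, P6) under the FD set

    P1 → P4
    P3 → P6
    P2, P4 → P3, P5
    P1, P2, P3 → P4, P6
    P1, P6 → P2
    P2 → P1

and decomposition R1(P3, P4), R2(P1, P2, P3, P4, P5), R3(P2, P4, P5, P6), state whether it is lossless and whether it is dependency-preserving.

lossless but not dependency-preserving

Lossless test (chase): Rows 1 and 2 agree on P3; apply P3→P6 and equate their P6 entries. Rows 2 and 3 agree on P2, P4; apply P2, P4→P3, P5 and equate their P3, P5 entries. Rows 2 and 3 agree on P2; apply P2→P1 and equate their P1 entries. Rows 1 and 3 agree on P3; apply P3→P6 and equate their P6 entries. Row 2 is now all distinguished symbols — the join is lossless.
Dependency preservation: the restricted closure of {P3} across the fragments never reaches {P6}, so P3 → P6 cannot be enforced without a join — not preserved.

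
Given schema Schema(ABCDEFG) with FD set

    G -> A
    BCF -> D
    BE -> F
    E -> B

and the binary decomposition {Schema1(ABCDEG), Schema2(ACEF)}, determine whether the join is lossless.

Common attributes: Schema1 ∩ Schema2 = {ACE}.
Closure of {ACE}: E → B applies, adding B; BE → F applies, adding F; BCF → D applies, adding D. So (ACE)⁺ = {ABCDEF}.
This closure contains every attribute of Schema2, so Schema1 ∩ Schema2 → Schema2. The join is lossless.

Yes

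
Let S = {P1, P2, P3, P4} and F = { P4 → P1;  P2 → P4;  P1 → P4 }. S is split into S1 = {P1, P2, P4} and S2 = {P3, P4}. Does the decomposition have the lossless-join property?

Common attributes: S1 ∩ S2 = {P4}.
Closure of {P4}: P4 → P1 applies, adding P1. So (P4)⁺ = {P1, P4}.
The closure contains neither all of S1 = {P1, P2, P4} nor all of S2 = {P3, P4}, so the common attributes are not a superkey of either fragment. The join is lossy.

No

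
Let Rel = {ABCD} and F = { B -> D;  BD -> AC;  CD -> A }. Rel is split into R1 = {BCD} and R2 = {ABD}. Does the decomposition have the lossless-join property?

Common attributes: R1 ∩ R2 = {BD}.
Closure of {BD}: BD → AC applies, adding AC. So (BD)⁺ = {ABCD}.
This closure contains every attribute of R1, so R1 ∩ R2 → R1. The join is lossless.

Yes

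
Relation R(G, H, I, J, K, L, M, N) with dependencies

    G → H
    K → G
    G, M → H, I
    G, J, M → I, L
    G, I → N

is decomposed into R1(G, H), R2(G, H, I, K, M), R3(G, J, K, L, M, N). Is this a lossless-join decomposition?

Chase test. Columns are G, H, I, J, K, L, M, N; row i has aⱼ where attribute j ∈ Ri, else bᵢⱼ.
Initial tableau (one row per fragment):
  row 1: a1 a2 b13 b14 b15 b16 b17 b18
  row 2: a1 a2 a3 b24 a5 b26 a7 b28
  row 3: a1 b32 b33 a4 a5 a6 a7 a8
Rows 1 and 3 agree on G; apply G→H and equate their H entries.
Rows 2 and 3 agree on G, M; apply G, M→H, I and equate their H, I entries.
Rows 2 and 3 agree on G, I; apply G, I→N and equate their N entries.
Row 3 is now all distinguished symbols — the join is lossless.

Yes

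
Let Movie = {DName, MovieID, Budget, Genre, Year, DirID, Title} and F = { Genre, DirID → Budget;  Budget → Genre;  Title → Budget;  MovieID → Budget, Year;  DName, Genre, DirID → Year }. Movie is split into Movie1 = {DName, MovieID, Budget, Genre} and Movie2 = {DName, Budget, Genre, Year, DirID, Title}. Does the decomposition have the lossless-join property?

Common attributes: Movie1 ∩ Movie2 = {DName, Budget, Genre}.
No dependency enlarges {DName, Budget, Genre}, so (DName, Budget, Genre)⁺ = {DName, Budget, Genre}.
The closure contains neither all of Movie1 = {DName, MovieID, Budget, Genre} nor all of Movie2 = {DName, Budget, Genre, Year, DirID, Title}, so the common attributes are not a superkey of either fragment. The join is lossy.

No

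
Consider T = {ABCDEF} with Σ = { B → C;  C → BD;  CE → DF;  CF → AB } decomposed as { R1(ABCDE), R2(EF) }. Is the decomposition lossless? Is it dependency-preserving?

Lossless test: (E)⁺ = {E}, which is a superkey of neither fragment — lossy.
Dependency preservation: the restricted closure of {CE} across the fragments never reaches {DF}, so CE → DF cannot be enforced without a join — not preserved.

lossy and not dependency-preserving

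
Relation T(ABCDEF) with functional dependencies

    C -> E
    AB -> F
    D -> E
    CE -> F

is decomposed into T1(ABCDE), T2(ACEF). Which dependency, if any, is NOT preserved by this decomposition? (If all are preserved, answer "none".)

AB -> F

Check AB → F: no single fragment contains all of {ABF}, and the restricted closure of {AB} across the fragments never reaches {F}.
C → E is preserved.
D → E is preserved.
CE → F is preserved.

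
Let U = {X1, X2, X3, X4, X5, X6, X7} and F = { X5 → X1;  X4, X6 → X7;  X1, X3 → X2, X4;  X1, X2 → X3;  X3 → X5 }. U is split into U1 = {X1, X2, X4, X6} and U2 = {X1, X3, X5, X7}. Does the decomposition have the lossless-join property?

No

Common attributes: U1 ∩ U2 = {X1}.
No dependency enlarges {X1}, so (X1)⁺ = {X1}.
The closure contains neither all of U1 = {X1, X2, X4, X6} nor all of U2 = {X1, X3, X5, X7}, so the common attributes are not a superkey of either fragment. The join is lossy.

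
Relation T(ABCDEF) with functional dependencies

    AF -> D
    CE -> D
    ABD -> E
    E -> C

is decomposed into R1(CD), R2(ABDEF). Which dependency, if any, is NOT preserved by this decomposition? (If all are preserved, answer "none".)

Check E → C: no single fragment contains all of {CE}, and the restricted closure of {E} across the fragments never reaches {C}.
AF → D is preserved.
CE → D is preserved.
ABD → E is preserved.

E -> C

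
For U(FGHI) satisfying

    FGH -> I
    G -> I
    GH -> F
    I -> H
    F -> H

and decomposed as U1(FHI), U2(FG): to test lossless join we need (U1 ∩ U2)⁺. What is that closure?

FH

U1 ∩ U2 = {F}.
F → H applies, adding H
Closure: {FH}.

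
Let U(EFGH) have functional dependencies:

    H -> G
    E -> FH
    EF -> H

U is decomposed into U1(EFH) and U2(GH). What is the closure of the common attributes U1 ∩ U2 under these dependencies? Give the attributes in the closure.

U1 ∩ U2 = {H}.
H → G applies, adding G
Closure: {GH}.

GH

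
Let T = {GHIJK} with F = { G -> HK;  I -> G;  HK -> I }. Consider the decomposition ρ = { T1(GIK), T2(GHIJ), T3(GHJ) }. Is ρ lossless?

Yes

Chase test. Columns are GHIJK; row i has aⱼ where attribute j ∈ Ti, else bᵢⱼ.
Initial tableau (one row per fragment):
  row 1: a1 b12 a3 b14 a5
  row 2: a1 a2 a3 a4 b25
  row 3: a1 a2 b33 a4 b35
Rows 1 and 2 agree on G; apply G→HK and equate their HK entries.
Rows 1 and 3 agree on G; apply G→HK and equate their HK entries.
Rows 1 and 3 agree on HK; apply HK→I and equate their I entries.
Row 2 is now all distinguished symbols — the join is lossless.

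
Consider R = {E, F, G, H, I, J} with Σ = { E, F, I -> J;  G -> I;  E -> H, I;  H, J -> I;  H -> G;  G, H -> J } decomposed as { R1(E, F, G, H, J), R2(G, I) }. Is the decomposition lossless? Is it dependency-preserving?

lossless and dependency-preserving

Lossless test: (G)⁺ = {G, I}, which contains all of one fragment — lossless.
Dependency preservation: E, F, I → J; E → H, I; H, J → I are not contained in any single fragment, but the restricted closure of each left-hand side across the fragments still reaches the right-hand side; the remaining FDs each lie inside some fragment. All dependencies are preserved.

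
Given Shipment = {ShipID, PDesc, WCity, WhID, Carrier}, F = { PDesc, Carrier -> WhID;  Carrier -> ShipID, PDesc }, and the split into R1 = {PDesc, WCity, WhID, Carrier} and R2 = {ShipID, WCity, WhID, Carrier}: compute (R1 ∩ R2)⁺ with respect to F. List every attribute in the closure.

ShipID, PDesc, WCity, WhID, Carrier

R1 ∩ R2 = {WCity, WhID, Carrier}.
Carrier → ShipID, PDesc applies, adding ShipID, PDesc
Closure: {ShipID, PDesc, WCity, WhID, Carrier}.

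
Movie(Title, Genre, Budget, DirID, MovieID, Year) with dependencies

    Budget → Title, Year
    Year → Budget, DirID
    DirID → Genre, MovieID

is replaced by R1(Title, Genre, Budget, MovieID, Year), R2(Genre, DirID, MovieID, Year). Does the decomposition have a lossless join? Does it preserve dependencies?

Lossless test: (Genre, MovieID, Year)⁺ = {Title, Genre, Budget, DirID, MovieID, Year}, which contains all of one fragment — lossless.
Dependency preservation: Year → Budget, DirID is not contained in any single fragment, but the restricted closure of its left-hand side across the fragments still reaches the right-hand side; the remaining FDs each lie inside some fragment. All dependencies are preserved.

lossless and dependency-preserving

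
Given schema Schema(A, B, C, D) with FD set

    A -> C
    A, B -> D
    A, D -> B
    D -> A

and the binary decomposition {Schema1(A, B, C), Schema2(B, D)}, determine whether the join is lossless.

No

Common attributes: Schema1 ∩ Schema2 = {B}.
No dependency enlarges {B}, so (B)⁺ = {B}.
The closure contains neither all of Schema1 = {A, B, C} nor all of Schema2 = {B, D}, so the common attributes are not a superkey of either fragment. The join is lossy.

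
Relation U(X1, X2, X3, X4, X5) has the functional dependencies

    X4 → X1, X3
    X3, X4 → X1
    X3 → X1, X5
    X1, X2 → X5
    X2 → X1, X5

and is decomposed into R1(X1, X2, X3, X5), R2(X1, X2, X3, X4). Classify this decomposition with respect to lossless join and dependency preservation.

lossless and dependency-preserving

Lossless test: (X1, X2, X3)⁺ = {X1, X2, X3, X5}, which contains all of one fragment — lossless.
Dependency preservation: every FD's attributes lie within a single fragment, so each can be enforced locally — preserved.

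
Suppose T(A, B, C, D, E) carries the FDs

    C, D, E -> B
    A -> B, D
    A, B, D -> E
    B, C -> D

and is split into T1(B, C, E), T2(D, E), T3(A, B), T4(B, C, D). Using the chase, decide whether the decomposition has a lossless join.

Chase test. Columns are A, B, C, D, E; row i has aⱼ where attribute j ∈ Ti, else bᵢⱼ.
Initial tableau (one row per fragment):
  row 1: b11 a2 a3 b14 a5
  row 2: b21 b22 b23 a4 a5
  row 3: a1 a2 b33 b34 b35
  row 4: b41 a2 a3 a4 b45
Rows 1 and 4 agree on B, C; apply B, C→D and equate their D entries.
No row becomes fully distinguished — the join is lossy.

No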